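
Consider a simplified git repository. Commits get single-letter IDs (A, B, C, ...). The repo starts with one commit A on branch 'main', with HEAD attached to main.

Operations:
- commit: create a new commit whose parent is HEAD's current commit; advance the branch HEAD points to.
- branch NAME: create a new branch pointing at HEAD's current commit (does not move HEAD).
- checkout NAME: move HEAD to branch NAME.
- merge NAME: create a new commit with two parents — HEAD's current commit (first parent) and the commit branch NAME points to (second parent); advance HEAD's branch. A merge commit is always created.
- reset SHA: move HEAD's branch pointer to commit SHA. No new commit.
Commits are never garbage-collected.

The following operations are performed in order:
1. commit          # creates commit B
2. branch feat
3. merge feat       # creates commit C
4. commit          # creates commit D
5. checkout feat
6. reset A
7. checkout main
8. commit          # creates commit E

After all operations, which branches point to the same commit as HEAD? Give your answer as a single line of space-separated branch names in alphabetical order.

After op 1 (commit): HEAD=main@B [main=B]
After op 2 (branch): HEAD=main@B [feat=B main=B]
After op 3 (merge): HEAD=main@C [feat=B main=C]
After op 4 (commit): HEAD=main@D [feat=B main=D]
After op 5 (checkout): HEAD=feat@B [feat=B main=D]
After op 6 (reset): HEAD=feat@A [feat=A main=D]
After op 7 (checkout): HEAD=main@D [feat=A main=D]
After op 8 (commit): HEAD=main@E [feat=A main=E]

Answer: main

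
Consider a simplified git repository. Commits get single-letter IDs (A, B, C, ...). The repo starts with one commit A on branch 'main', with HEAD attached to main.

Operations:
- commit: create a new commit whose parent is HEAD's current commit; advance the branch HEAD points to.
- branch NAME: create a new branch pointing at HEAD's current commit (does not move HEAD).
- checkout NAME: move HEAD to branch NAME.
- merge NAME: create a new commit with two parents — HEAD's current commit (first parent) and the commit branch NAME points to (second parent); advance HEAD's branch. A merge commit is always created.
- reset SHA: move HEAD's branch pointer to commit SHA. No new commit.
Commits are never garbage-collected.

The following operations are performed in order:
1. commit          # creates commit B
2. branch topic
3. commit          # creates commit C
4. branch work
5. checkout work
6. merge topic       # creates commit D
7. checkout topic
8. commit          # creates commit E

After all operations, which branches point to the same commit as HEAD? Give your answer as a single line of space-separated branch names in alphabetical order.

After op 1 (commit): HEAD=main@B [main=B]
After op 2 (branch): HEAD=main@B [main=B topic=B]
After op 3 (commit): HEAD=main@C [main=C topic=B]
After op 4 (branch): HEAD=main@C [main=C topic=B work=C]
After op 5 (checkout): HEAD=work@C [main=C topic=B work=C]
After op 6 (merge): HEAD=work@D [main=C topic=B work=D]
After op 7 (checkout): HEAD=topic@B [main=C topic=B work=D]
After op 8 (commit): HEAD=topic@E [main=C topic=E work=D]

Answer: topic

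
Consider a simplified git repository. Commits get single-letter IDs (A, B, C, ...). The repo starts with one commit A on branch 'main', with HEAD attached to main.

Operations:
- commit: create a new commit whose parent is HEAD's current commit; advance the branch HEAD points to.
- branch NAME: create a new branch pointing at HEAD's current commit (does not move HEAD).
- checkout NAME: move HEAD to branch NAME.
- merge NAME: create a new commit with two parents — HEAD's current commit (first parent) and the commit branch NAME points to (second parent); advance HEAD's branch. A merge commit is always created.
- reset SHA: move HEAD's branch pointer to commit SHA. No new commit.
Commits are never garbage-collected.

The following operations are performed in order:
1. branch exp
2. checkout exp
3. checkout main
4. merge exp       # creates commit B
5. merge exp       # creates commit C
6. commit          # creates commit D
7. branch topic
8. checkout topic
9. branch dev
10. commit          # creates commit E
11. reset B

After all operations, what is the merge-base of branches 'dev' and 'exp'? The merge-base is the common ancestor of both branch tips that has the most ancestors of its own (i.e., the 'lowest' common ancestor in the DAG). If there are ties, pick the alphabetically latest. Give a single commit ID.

After op 1 (branch): HEAD=main@A [exp=A main=A]
After op 2 (checkout): HEAD=exp@A [exp=A main=A]
After op 3 (checkout): HEAD=main@A [exp=A main=A]
After op 4 (merge): HEAD=main@B [exp=A main=B]
After op 5 (merge): HEAD=main@C [exp=A main=C]
After op 6 (commit): HEAD=main@D [exp=A main=D]
After op 7 (branch): HEAD=main@D [exp=A main=D topic=D]
After op 8 (checkout): HEAD=topic@D [exp=A main=D topic=D]
After op 9 (branch): HEAD=topic@D [dev=D exp=A main=D topic=D]
After op 10 (commit): HEAD=topic@E [dev=D exp=A main=D topic=E]
After op 11 (reset): HEAD=topic@B [dev=D exp=A main=D topic=B]
ancestors(dev=D): ['A', 'B', 'C', 'D']
ancestors(exp=A): ['A']
common: ['A']

Answer: A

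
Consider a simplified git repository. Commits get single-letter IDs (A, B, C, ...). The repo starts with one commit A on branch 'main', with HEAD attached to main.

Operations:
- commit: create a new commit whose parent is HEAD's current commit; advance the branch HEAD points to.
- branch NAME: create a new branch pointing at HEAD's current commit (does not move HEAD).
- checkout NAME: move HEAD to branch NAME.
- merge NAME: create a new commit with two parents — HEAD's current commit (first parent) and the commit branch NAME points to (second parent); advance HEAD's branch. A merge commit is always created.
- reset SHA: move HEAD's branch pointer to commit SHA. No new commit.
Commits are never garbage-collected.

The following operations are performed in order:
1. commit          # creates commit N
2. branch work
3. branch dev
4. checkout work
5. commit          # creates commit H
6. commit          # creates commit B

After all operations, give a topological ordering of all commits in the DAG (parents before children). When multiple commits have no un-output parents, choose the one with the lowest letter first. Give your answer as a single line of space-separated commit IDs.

After op 1 (commit): HEAD=main@N [main=N]
After op 2 (branch): HEAD=main@N [main=N work=N]
After op 3 (branch): HEAD=main@N [dev=N main=N work=N]
After op 4 (checkout): HEAD=work@N [dev=N main=N work=N]
After op 5 (commit): HEAD=work@H [dev=N main=N work=H]
After op 6 (commit): HEAD=work@B [dev=N main=N work=B]
commit A: parents=[]
commit B: parents=['H']
commit H: parents=['N']
commit N: parents=['A']

Answer: A N H B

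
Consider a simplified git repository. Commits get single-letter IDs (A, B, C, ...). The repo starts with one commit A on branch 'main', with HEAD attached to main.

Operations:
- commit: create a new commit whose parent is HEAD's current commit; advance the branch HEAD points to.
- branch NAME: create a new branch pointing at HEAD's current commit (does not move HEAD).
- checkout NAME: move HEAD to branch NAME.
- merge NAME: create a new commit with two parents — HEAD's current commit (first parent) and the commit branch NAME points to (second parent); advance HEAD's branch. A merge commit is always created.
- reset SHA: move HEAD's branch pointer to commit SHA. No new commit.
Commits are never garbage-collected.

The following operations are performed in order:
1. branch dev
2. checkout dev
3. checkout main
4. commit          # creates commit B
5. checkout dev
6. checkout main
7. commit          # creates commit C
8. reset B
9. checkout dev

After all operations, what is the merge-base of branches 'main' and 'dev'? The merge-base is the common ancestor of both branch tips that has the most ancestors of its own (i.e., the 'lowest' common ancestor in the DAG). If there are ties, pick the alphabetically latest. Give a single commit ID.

After op 1 (branch): HEAD=main@A [dev=A main=A]
After op 2 (checkout): HEAD=dev@A [dev=A main=A]
After op 3 (checkout): HEAD=main@A [dev=A main=A]
After op 4 (commit): HEAD=main@B [dev=A main=B]
After op 5 (checkout): HEAD=dev@A [dev=A main=B]
After op 6 (checkout): HEAD=main@B [dev=A main=B]
After op 7 (commit): HEAD=main@C [dev=A main=C]
After op 8 (reset): HEAD=main@B [dev=A main=B]
After op 9 (checkout): HEAD=dev@A [dev=A main=B]
ancestors(main=B): ['A', 'B']
ancestors(dev=A): ['A']
common: ['A']

Answer: A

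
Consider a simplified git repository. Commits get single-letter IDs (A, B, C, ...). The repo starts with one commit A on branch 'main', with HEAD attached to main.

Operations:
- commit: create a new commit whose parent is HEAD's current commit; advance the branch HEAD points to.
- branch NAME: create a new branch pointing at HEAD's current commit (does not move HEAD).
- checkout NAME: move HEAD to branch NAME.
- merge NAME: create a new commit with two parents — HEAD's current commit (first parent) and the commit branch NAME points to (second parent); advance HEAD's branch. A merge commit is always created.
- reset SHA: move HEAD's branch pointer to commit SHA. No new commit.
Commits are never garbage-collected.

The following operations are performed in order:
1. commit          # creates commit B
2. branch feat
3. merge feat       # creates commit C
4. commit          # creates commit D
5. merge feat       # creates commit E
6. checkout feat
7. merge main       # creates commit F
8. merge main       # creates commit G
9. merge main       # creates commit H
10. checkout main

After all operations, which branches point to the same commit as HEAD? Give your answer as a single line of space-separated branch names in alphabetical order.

Answer: main

Derivation:
After op 1 (commit): HEAD=main@B [main=B]
After op 2 (branch): HEAD=main@B [feat=B main=B]
After op 3 (merge): HEAD=main@C [feat=B main=C]
After op 4 (commit): HEAD=main@D [feat=B main=D]
After op 5 (merge): HEAD=main@E [feat=B main=E]
After op 6 (checkout): HEAD=feat@B [feat=B main=E]
After op 7 (merge): HEAD=feat@F [feat=F main=E]
After op 8 (merge): HEAD=feat@G [feat=G main=E]
After op 9 (merge): HEAD=feat@H [feat=H main=E]
After op 10 (checkout): HEAD=main@E [feat=H main=E]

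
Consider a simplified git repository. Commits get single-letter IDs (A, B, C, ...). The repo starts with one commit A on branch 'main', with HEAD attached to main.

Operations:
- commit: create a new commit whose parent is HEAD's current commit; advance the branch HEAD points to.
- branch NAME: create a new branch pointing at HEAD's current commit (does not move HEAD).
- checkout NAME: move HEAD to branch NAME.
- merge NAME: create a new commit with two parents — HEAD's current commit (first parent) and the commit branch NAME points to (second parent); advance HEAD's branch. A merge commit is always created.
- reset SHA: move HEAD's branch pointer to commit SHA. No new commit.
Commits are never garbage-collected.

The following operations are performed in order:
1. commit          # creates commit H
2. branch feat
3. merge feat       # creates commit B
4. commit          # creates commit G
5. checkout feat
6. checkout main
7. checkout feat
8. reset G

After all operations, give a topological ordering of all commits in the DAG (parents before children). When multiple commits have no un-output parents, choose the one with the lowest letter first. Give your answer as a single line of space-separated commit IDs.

After op 1 (commit): HEAD=main@H [main=H]
After op 2 (branch): HEAD=main@H [feat=H main=H]
After op 3 (merge): HEAD=main@B [feat=H main=B]
After op 4 (commit): HEAD=main@G [feat=H main=G]
After op 5 (checkout): HEAD=feat@H [feat=H main=G]
After op 6 (checkout): HEAD=main@G [feat=H main=G]
After op 7 (checkout): HEAD=feat@H [feat=H main=G]
After op 8 (reset): HEAD=feat@G [feat=G main=G]
commit A: parents=[]
commit B: parents=['H', 'H']
commit G: parents=['B']
commit H: parents=['A']

Answer: A H B G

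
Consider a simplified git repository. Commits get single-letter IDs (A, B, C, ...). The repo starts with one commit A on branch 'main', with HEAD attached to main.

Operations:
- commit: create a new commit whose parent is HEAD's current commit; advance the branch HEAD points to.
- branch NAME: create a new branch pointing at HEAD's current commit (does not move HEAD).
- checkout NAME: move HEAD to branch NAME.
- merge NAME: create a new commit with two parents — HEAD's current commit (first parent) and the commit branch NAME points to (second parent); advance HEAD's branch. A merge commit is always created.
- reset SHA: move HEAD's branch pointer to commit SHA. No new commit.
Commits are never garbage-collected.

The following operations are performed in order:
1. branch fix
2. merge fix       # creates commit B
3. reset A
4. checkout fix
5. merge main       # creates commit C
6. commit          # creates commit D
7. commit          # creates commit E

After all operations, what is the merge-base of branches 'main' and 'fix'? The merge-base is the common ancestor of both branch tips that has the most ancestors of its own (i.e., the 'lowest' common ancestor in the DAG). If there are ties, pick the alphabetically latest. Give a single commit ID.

Answer: A

Derivation:
After op 1 (branch): HEAD=main@A [fix=A main=A]
After op 2 (merge): HEAD=main@B [fix=A main=B]
After op 3 (reset): HEAD=main@A [fix=A main=A]
After op 4 (checkout): HEAD=fix@A [fix=A main=A]
After op 5 (merge): HEAD=fix@C [fix=C main=A]
After op 6 (commit): HEAD=fix@D [fix=D main=A]
After op 7 (commit): HEAD=fix@E [fix=E main=A]
ancestors(main=A): ['A']
ancestors(fix=E): ['A', 'C', 'D', 'E']
common: ['A']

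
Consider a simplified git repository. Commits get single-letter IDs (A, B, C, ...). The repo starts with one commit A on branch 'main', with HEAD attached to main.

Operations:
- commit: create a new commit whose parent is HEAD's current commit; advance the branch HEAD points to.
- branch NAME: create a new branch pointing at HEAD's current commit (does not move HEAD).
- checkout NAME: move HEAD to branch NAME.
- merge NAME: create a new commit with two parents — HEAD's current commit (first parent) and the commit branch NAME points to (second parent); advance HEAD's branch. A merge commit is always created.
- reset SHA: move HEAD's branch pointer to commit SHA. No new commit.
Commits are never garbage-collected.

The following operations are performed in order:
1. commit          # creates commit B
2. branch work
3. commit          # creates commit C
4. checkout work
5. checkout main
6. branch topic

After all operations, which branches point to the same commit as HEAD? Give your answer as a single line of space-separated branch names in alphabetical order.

After op 1 (commit): HEAD=main@B [main=B]
After op 2 (branch): HEAD=main@B [main=B work=B]
After op 3 (commit): HEAD=main@C [main=C work=B]
After op 4 (checkout): HEAD=work@B [main=C work=B]
After op 5 (checkout): HEAD=main@C [main=C work=B]
After op 6 (branch): HEAD=main@C [main=C topic=C work=B]

Answer: main topic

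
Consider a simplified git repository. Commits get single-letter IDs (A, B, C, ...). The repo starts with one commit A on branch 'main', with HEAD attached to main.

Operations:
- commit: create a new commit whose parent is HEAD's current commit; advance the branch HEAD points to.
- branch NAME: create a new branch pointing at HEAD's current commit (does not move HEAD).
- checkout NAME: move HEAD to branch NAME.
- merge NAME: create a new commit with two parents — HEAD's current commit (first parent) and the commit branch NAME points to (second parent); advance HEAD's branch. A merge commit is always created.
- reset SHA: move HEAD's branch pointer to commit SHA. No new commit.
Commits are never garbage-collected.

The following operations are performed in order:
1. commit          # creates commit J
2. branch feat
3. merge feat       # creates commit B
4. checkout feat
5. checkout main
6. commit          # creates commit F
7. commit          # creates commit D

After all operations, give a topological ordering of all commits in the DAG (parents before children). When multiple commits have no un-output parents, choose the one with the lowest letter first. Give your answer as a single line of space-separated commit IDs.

Answer: A J B F D

Derivation:
After op 1 (commit): HEAD=main@J [main=J]
After op 2 (branch): HEAD=main@J [feat=J main=J]
After op 3 (merge): HEAD=main@B [feat=J main=B]
After op 4 (checkout): HEAD=feat@J [feat=J main=B]
After op 5 (checkout): HEAD=main@B [feat=J main=B]
After op 6 (commit): HEAD=main@F [feat=J main=F]
After op 7 (commit): HEAD=main@D [feat=J main=D]
commit A: parents=[]
commit B: parents=['J', 'J']
commit D: parents=['F']
commit F: parents=['B']
commit J: parents=['A']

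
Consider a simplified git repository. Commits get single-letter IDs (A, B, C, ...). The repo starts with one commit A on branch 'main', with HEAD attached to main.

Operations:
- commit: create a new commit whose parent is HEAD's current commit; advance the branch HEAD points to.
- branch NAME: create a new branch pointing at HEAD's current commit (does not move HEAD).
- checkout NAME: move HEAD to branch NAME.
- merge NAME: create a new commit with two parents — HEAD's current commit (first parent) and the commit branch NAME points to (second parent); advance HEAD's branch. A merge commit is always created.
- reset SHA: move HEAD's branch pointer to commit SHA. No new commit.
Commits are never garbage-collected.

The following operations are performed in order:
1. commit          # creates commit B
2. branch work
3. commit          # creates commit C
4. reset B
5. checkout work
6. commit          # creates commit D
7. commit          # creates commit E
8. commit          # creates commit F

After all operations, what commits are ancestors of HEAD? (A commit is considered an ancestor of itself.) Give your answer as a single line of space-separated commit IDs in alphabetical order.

Answer: A B D E F

Derivation:
After op 1 (commit): HEAD=main@B [main=B]
After op 2 (branch): HEAD=main@B [main=B work=B]
After op 3 (commit): HEAD=main@C [main=C work=B]
After op 4 (reset): HEAD=main@B [main=B work=B]
After op 5 (checkout): HEAD=work@B [main=B work=B]
After op 6 (commit): HEAD=work@D [main=B work=D]
After op 7 (commit): HEAD=work@E [main=B work=E]
After op 8 (commit): HEAD=work@F [main=B work=F]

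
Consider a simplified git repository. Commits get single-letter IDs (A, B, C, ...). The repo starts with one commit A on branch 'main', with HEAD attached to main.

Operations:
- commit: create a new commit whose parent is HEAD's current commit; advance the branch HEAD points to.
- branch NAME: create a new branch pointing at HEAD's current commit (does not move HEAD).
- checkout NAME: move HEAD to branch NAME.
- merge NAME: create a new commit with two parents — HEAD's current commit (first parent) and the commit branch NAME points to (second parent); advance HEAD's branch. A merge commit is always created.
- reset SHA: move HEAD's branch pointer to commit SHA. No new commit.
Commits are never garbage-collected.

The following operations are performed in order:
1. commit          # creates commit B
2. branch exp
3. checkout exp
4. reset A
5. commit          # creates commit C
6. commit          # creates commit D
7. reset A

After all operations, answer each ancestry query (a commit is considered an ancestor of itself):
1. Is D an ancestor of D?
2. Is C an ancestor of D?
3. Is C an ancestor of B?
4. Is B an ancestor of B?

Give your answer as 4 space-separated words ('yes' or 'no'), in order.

After op 1 (commit): HEAD=main@B [main=B]
After op 2 (branch): HEAD=main@B [exp=B main=B]
After op 3 (checkout): HEAD=exp@B [exp=B main=B]
After op 4 (reset): HEAD=exp@A [exp=A main=B]
After op 5 (commit): HEAD=exp@C [exp=C main=B]
After op 6 (commit): HEAD=exp@D [exp=D main=B]
After op 7 (reset): HEAD=exp@A [exp=A main=B]
ancestors(D) = {A,C,D}; D in? yes
ancestors(D) = {A,C,D}; C in? yes
ancestors(B) = {A,B}; C in? no
ancestors(B) = {A,B}; B in? yes

Answer: yes yes no yes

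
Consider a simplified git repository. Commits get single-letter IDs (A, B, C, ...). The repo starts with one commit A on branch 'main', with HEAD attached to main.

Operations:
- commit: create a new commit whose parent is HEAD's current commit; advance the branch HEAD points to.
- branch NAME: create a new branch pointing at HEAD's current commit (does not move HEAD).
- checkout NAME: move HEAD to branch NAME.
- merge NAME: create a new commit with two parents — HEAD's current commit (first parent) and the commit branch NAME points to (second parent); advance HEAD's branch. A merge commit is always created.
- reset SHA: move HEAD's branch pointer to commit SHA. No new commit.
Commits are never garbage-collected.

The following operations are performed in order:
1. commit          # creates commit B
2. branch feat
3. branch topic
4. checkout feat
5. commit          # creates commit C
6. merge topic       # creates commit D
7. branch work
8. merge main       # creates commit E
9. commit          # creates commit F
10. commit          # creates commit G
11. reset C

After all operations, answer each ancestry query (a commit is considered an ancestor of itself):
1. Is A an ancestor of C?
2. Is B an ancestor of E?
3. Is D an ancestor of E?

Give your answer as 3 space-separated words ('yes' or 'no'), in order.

Answer: yes yes yes

Derivation:
After op 1 (commit): HEAD=main@B [main=B]
After op 2 (branch): HEAD=main@B [feat=B main=B]
After op 3 (branch): HEAD=main@B [feat=B main=B topic=B]
After op 4 (checkout): HEAD=feat@B [feat=B main=B topic=B]
After op 5 (commit): HEAD=feat@C [feat=C main=B topic=B]
After op 6 (merge): HEAD=feat@D [feat=D main=B topic=B]
After op 7 (branch): HEAD=feat@D [feat=D main=B topic=B work=D]
After op 8 (merge): HEAD=feat@E [feat=E main=B topic=B work=D]
After op 9 (commit): HEAD=feat@F [feat=F main=B topic=B work=D]
After op 10 (commit): HEAD=feat@G [feat=G main=B topic=B work=D]
After op 11 (reset): HEAD=feat@C [feat=C main=B topic=B work=D]
ancestors(C) = {A,B,C}; A in? yes
ancestors(E) = {A,B,C,D,E}; B in? yes
ancestors(E) = {A,B,C,D,E}; D in? yes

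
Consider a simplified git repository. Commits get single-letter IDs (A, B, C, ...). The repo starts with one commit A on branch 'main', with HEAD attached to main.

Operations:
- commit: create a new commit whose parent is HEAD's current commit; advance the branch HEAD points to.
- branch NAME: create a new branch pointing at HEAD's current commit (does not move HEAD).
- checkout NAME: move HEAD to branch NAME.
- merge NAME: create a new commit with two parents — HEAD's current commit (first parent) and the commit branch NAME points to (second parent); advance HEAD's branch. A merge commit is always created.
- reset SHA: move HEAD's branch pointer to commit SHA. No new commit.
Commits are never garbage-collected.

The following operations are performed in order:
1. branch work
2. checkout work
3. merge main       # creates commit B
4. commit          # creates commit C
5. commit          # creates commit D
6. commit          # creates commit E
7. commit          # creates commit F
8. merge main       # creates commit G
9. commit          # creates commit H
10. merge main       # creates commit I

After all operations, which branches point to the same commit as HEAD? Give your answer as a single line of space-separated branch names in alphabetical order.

Answer: work

Derivation:
After op 1 (branch): HEAD=main@A [main=A work=A]
After op 2 (checkout): HEAD=work@A [main=A work=A]
After op 3 (merge): HEAD=work@B [main=A work=B]
After op 4 (commit): HEAD=work@C [main=A work=C]
After op 5 (commit): HEAD=work@D [main=A work=D]
After op 6 (commit): HEAD=work@E [main=A work=E]
After op 7 (commit): HEAD=work@F [main=A work=F]
After op 8 (merge): HEAD=work@G [main=A work=G]
After op 9 (commit): HEAD=work@H [main=A work=H]
After op 10 (merge): HEAD=work@I [main=A work=I]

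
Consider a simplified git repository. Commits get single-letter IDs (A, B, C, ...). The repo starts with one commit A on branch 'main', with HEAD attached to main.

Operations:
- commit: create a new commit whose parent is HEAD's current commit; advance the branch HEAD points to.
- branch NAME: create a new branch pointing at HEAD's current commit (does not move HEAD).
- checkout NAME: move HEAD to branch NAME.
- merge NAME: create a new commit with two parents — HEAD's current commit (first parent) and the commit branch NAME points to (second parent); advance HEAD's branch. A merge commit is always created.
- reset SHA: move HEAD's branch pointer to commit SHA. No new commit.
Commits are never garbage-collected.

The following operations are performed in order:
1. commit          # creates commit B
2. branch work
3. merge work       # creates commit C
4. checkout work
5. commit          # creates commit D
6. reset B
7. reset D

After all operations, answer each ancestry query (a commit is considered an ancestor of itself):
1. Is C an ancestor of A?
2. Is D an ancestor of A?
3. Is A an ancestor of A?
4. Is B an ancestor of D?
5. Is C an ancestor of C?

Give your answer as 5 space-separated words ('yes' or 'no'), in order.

Answer: no no yes yes yes

Derivation:
After op 1 (commit): HEAD=main@B [main=B]
After op 2 (branch): HEAD=main@B [main=B work=B]
After op 3 (merge): HEAD=main@C [main=C work=B]
After op 4 (checkout): HEAD=work@B [main=C work=B]
After op 5 (commit): HEAD=work@D [main=C work=D]
After op 6 (reset): HEAD=work@B [main=C work=B]
After op 7 (reset): HEAD=work@D [main=C work=D]
ancestors(A) = {A}; C in? no
ancestors(A) = {A}; D in? no
ancestors(A) = {A}; A in? yes
ancestors(D) = {A,B,D}; B in? yes
ancestors(C) = {A,B,C}; C in? yes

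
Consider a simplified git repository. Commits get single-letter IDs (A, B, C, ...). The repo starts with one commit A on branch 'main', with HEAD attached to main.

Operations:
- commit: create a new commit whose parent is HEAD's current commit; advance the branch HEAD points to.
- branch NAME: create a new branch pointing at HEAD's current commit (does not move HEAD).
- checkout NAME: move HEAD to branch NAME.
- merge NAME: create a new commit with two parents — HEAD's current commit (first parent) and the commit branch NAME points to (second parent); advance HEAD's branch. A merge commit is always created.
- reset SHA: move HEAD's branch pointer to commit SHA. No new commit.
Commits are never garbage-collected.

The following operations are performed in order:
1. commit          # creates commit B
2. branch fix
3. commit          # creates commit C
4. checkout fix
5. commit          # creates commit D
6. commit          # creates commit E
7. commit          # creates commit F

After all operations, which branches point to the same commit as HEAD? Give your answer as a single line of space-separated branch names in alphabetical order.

After op 1 (commit): HEAD=main@B [main=B]
After op 2 (branch): HEAD=main@B [fix=B main=B]
After op 3 (commit): HEAD=main@C [fix=B main=C]
After op 4 (checkout): HEAD=fix@B [fix=B main=C]
After op 5 (commit): HEAD=fix@D [fix=D main=C]
After op 6 (commit): HEAD=fix@E [fix=E main=C]
After op 7 (commit): HEAD=fix@F [fix=F main=C]

Answer: fix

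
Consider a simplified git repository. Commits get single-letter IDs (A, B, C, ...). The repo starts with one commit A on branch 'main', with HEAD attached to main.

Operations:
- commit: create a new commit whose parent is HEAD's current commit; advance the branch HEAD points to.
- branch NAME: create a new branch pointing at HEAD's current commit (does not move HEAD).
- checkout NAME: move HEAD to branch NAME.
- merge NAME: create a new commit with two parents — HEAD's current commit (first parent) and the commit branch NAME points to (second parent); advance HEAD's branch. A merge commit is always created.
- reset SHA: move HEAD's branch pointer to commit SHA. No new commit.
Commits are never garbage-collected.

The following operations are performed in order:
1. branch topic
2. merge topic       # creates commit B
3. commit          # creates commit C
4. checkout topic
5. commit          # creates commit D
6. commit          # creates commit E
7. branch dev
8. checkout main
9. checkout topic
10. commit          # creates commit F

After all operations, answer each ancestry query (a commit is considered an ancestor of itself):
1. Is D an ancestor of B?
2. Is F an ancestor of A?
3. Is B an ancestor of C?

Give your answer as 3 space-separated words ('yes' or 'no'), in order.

After op 1 (branch): HEAD=main@A [main=A topic=A]
After op 2 (merge): HEAD=main@B [main=B topic=A]
After op 3 (commit): HEAD=main@C [main=C topic=A]
After op 4 (checkout): HEAD=topic@A [main=C topic=A]
After op 5 (commit): HEAD=topic@D [main=C topic=D]
After op 6 (commit): HEAD=topic@E [main=C topic=E]
After op 7 (branch): HEAD=topic@E [dev=E main=C topic=E]
After op 8 (checkout): HEAD=main@C [dev=E main=C topic=E]
After op 9 (checkout): HEAD=topic@E [dev=E main=C topic=E]
After op 10 (commit): HEAD=topic@F [dev=E main=C topic=F]
ancestors(B) = {A,B}; D in? no
ancestors(A) = {A}; F in? no
ancestors(C) = {A,B,C}; B in? yes

Answer: no no yes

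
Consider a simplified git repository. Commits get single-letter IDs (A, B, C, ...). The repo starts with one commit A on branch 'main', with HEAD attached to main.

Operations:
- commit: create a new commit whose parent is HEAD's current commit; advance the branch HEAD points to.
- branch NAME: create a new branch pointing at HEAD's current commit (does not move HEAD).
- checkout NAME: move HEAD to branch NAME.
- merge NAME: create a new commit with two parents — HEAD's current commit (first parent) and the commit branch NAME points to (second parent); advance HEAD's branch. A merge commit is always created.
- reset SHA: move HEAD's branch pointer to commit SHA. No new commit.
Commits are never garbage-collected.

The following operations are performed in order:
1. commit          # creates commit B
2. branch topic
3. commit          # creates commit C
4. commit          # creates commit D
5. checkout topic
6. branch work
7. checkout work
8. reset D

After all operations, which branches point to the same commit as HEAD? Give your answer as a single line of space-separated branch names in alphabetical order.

After op 1 (commit): HEAD=main@B [main=B]
After op 2 (branch): HEAD=main@B [main=B topic=B]
After op 3 (commit): HEAD=main@C [main=C topic=B]
After op 4 (commit): HEAD=main@D [main=D topic=B]
After op 5 (checkout): HEAD=topic@B [main=D topic=B]
After op 6 (branch): HEAD=topic@B [main=D topic=B work=B]
After op 7 (checkout): HEAD=work@B [main=D topic=B work=B]
After op 8 (reset): HEAD=work@D [main=D topic=B work=D]

Answer: main work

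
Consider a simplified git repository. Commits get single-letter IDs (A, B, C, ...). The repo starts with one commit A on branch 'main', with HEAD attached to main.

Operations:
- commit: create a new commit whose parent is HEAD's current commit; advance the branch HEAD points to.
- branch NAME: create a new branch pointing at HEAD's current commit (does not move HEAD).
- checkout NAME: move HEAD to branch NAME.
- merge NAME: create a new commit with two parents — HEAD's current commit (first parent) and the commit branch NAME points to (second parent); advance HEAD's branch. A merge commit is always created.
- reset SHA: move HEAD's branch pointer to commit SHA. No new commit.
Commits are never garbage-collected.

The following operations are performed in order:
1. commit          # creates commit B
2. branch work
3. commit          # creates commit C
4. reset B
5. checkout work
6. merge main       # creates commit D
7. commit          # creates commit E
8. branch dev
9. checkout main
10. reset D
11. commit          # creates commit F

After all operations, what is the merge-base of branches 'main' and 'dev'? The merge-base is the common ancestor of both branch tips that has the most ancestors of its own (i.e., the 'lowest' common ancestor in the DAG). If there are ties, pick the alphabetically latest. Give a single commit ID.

After op 1 (commit): HEAD=main@B [main=B]
After op 2 (branch): HEAD=main@B [main=B work=B]
After op 3 (commit): HEAD=main@C [main=C work=B]
After op 4 (reset): HEAD=main@B [main=B work=B]
After op 5 (checkout): HEAD=work@B [main=B work=B]
After op 6 (merge): HEAD=work@D [main=B work=D]
After op 7 (commit): HEAD=work@E [main=B work=E]
After op 8 (branch): HEAD=work@E [dev=E main=B work=E]
After op 9 (checkout): HEAD=main@B [dev=E main=B work=E]
After op 10 (reset): HEAD=main@D [dev=E main=D work=E]
After op 11 (commit): HEAD=main@F [dev=E main=F work=E]
ancestors(main=F): ['A', 'B', 'D', 'F']
ancestors(dev=E): ['A', 'B', 'D', 'E']
common: ['A', 'B', 'D']

Answer: D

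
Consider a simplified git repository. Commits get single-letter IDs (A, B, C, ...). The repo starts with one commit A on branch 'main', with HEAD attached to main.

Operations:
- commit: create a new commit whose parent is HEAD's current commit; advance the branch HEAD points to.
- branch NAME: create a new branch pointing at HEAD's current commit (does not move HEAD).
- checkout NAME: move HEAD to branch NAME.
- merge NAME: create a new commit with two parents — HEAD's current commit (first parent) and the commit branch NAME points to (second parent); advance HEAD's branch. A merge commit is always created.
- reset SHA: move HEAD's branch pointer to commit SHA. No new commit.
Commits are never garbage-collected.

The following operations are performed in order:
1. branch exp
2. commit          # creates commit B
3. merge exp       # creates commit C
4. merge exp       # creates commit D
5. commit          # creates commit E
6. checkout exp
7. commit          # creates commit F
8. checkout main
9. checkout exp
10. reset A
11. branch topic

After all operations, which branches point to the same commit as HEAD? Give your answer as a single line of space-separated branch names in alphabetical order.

After op 1 (branch): HEAD=main@A [exp=A main=A]
After op 2 (commit): HEAD=main@B [exp=A main=B]
After op 3 (merge): HEAD=main@C [exp=A main=C]
After op 4 (merge): HEAD=main@D [exp=A main=D]
After op 5 (commit): HEAD=main@E [exp=A main=E]
After op 6 (checkout): HEAD=exp@A [exp=A main=E]
After op 7 (commit): HEAD=exp@F [exp=F main=E]
After op 8 (checkout): HEAD=main@E [exp=F main=E]
After op 9 (checkout): HEAD=exp@F [exp=F main=E]
After op 10 (reset): HEAD=exp@A [exp=A main=E]
After op 11 (branch): HEAD=exp@A [exp=A main=E topic=A]

Answer: exp topic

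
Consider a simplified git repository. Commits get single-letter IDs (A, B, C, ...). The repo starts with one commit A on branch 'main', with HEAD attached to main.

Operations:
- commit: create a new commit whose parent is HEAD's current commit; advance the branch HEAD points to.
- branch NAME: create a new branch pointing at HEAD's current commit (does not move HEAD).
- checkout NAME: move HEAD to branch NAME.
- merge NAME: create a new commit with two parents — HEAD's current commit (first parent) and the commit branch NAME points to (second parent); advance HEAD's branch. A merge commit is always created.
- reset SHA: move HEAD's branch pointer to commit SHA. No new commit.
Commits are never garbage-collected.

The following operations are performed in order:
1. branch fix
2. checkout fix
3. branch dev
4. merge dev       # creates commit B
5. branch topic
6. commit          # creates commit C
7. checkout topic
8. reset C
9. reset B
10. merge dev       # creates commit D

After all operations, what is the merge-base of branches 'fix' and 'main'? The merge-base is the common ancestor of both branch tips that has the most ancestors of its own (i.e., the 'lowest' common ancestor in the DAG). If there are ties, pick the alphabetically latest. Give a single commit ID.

Answer: A

Derivation:
After op 1 (branch): HEAD=main@A [fix=A main=A]
After op 2 (checkout): HEAD=fix@A [fix=A main=A]
After op 3 (branch): HEAD=fix@A [dev=A fix=A main=A]
After op 4 (merge): HEAD=fix@B [dev=A fix=B main=A]
After op 5 (branch): HEAD=fix@B [dev=A fix=B main=A topic=B]
After op 6 (commit): HEAD=fix@C [dev=A fix=C main=A topic=B]
After op 7 (checkout): HEAD=topic@B [dev=A fix=C main=A topic=B]
After op 8 (reset): HEAD=topic@C [dev=A fix=C main=A topic=C]
After op 9 (reset): HEAD=topic@B [dev=A fix=C main=A topic=B]
After op 10 (merge): HEAD=topic@D [dev=A fix=C main=A topic=D]
ancestors(fix=C): ['A', 'B', 'C']
ancestors(main=A): ['A']
common: ['A']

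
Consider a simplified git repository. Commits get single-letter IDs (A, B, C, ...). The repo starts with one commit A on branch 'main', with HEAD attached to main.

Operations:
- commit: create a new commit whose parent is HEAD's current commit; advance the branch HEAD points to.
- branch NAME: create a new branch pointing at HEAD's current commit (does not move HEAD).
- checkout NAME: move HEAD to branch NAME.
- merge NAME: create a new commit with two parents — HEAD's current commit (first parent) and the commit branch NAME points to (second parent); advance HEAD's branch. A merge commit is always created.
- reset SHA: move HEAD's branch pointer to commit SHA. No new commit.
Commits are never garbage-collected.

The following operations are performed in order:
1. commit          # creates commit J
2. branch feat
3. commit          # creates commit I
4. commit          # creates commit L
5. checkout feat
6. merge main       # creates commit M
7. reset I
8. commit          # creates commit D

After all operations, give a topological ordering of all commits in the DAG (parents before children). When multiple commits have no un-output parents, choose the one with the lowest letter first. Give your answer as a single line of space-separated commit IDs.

After op 1 (commit): HEAD=main@J [main=J]
After op 2 (branch): HEAD=main@J [feat=J main=J]
After op 3 (commit): HEAD=main@I [feat=J main=I]
After op 4 (commit): HEAD=main@L [feat=J main=L]
After op 5 (checkout): HEAD=feat@J [feat=J main=L]
After op 6 (merge): HEAD=feat@M [feat=M main=L]
After op 7 (reset): HEAD=feat@I [feat=I main=L]
After op 8 (commit): HEAD=feat@D [feat=D main=L]
commit A: parents=[]
commit D: parents=['I']
commit I: parents=['J']
commit J: parents=['A']
commit L: parents=['I']
commit M: parents=['J', 'L']

Answer: A J I D L M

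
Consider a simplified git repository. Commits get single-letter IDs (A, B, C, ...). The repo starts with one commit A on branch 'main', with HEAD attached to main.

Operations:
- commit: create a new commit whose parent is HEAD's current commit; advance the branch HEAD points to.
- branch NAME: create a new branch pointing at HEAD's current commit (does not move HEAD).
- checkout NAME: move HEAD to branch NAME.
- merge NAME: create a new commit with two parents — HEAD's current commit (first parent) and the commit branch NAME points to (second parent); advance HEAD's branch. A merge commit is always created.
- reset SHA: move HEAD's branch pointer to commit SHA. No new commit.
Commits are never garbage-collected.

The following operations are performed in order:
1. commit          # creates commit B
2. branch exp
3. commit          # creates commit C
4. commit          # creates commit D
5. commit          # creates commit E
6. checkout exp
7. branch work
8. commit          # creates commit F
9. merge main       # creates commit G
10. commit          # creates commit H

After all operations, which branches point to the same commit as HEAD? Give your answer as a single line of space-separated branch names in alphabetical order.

Answer: exp

Derivation:
After op 1 (commit): HEAD=main@B [main=B]
After op 2 (branch): HEAD=main@B [exp=B main=B]
After op 3 (commit): HEAD=main@C [exp=B main=C]
After op 4 (commit): HEAD=main@D [exp=B main=D]
After op 5 (commit): HEAD=main@E [exp=B main=E]
After op 6 (checkout): HEAD=exp@B [exp=B main=E]
After op 7 (branch): HEAD=exp@B [exp=B main=E work=B]
After op 8 (commit): HEAD=exp@F [exp=F main=E work=B]
After op 9 (merge): HEAD=exp@G [exp=G main=E work=B]
After op 10 (commit): HEAD=exp@H [exp=H main=E work=B]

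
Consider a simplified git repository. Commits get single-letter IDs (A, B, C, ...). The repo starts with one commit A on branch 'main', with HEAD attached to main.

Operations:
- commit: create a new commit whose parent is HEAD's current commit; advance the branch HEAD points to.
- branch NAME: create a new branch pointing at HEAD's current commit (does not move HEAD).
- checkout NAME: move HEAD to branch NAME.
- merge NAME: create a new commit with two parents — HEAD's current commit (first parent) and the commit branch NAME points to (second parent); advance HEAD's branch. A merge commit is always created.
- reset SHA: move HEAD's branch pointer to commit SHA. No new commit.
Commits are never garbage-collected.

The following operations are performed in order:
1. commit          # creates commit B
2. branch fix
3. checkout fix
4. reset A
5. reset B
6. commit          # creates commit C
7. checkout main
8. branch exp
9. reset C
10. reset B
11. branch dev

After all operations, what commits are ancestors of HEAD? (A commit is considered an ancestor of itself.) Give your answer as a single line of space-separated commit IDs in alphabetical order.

After op 1 (commit): HEAD=main@B [main=B]
After op 2 (branch): HEAD=main@B [fix=B main=B]
After op 3 (checkout): HEAD=fix@B [fix=B main=B]
After op 4 (reset): HEAD=fix@A [fix=A main=B]
After op 5 (reset): HEAD=fix@B [fix=B main=B]
After op 6 (commit): HEAD=fix@C [fix=C main=B]
After op 7 (checkout): HEAD=main@B [fix=C main=B]
After op 8 (branch): HEAD=main@B [exp=B fix=C main=B]
After op 9 (reset): HEAD=main@C [exp=B fix=C main=C]
After op 10 (reset): HEAD=main@B [exp=B fix=C main=B]
After op 11 (branch): HEAD=main@B [dev=B exp=B fix=C main=B]

Answer: A B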